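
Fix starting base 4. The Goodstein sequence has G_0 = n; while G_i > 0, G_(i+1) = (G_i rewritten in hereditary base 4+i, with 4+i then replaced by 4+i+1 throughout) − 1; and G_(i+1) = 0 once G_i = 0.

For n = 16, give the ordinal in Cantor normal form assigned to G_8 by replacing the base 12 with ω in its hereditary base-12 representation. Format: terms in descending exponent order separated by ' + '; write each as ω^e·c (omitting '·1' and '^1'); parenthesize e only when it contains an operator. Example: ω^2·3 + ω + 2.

i=0: 16 = 4^2 (b=4); 4→5: 5^2 = 25; 25−1 = 24
i=1: 24 = 4·5 + 4 (b=5); 5→6: 4·6 + 4 = 28; 28−1 = 27
i=2: 27 = 4·6 + 3 (b=6); 6→7: 4·7 + 3 = 31; 31−1 = 30
i=3: 30 = 4·7 + 2 (b=7); 7→8: 4·8 + 2 = 34; 34−1 = 33
i=4: 33 = 4·8 + 1 (b=8); 8→9: 4·9 + 1 = 37; 37−1 = 36
i=5: 36 = 4·9 (b=9); 9→10: 4·10 = 40; 40−1 = 39
i=6: 39 = 3·10 + 9 (b=10); 10→11: 3·11 + 9 = 42; 42−1 = 41
i=7: 41 = 3·11 + 8 (b=11); 11→12: 3·12 + 8 = 44; 44−1 = 43
i=8: 43 = 3·12 + 7 (b=12); 12→13: 3·13 + 7 = 46; 46−1 = 45

ω·3 + 7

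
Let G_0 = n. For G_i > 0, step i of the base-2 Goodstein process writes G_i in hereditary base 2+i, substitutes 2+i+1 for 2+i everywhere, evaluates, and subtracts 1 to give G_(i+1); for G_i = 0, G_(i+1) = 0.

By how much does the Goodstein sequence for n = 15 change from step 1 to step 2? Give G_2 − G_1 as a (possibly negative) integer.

1172

G_0=15  [base 2] 2^(2 + 1) + 2^2 + 2 + 1  →[2↦3]→  3^(3 + 1) + 3^3 + 3 + 1 = 112  −1 ⇒ G_1=111
G_1=111  [base 3] 3^(3 + 1) + 3^3 + 3  →[3↦4]→  4^(4 + 1) + 4^4 + 4 = 1284  −1 ⇒ G_2=1283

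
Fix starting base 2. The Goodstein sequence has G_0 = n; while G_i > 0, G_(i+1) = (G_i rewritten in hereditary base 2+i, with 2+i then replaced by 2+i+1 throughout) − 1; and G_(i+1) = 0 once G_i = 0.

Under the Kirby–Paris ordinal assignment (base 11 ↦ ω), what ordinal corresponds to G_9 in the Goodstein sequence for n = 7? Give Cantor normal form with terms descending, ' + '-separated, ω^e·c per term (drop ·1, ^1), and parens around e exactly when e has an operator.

7 —HB2→ 2^2 + 2 + 1 —bump→ 3^3 + 3 + 1 = 31 —(−1)→ 30
30 —HB3→ 3^3 + 3 —bump→ 4^4 + 4 = 260 —(−1)→ 259
259 —HB4→ 4^4 + 3 —bump→ 5^5 + 3 = 3128 —(−1)→ 3127
3127 —HB5→ 5^5 + 2 —bump→ 6^6 + 2 = 46658 —(−1)→ 46657
46657 —HB6→ 6^6 + 1 —bump→ 7^7 + 1 = 823544 —(−1)→ 823543
823543 —HB7→ 7^7 —bump→ 8^8 = 16777216 —(−1)→ 16777215
16777215 —HB8→ 7·8^7 + 7·8^6 + 7·8^5 + 7·8^4 + 7·8^3 + 7·8^2 + 7·8 + 7 —bump→ 7·9^7 + 7·9^6 + 7·9^5 + 7·9^4 + 7·9^3 + 7·9^2 + 7·9 + 7 = 37665880 —(−1)→ 37665879
37665879 —HB9→ 7·9^7 + 7·9^6 + 7·9^5 + 7·9^4 + 7·9^3 + 7·9^2 + 7·9 + 6 —bump→ 7·10^7 + 7·10^6 + 7·10^5 + 7·10^4 + 7·10^3 + 7·10^2 + 7·10 + 6 = 77777776 —(−1)→ 77777775
77777775 —HB10→ 7·10^7 + 7·10^6 + 7·10^5 + 7·10^4 + 7·10^3 + 7·10^2 + 7·10 + 5 —bump→ 7·11^7 + 7·11^6 + 7·11^5 + 7·11^4 + 7·11^3 + 7·11^2 + 7·11 + 5 = 150051214 —(−1)→ 150051213

ω^7·7 + ω^6·7 + ω^5·7 + ω^4·7 + ω^3·7 + ω^2·7 + ω·7 + 4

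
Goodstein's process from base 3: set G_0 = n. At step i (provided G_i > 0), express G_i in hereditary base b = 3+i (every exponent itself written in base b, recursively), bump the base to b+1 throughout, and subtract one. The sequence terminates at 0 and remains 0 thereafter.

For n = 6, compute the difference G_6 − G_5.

6 —HB3→ 2·3 —bump→ 2·4 = 8 —(−1)→ 7
7 —HB4→ 4 + 3 —bump→ 5 + 3 = 8 —(−1)→ 7
7 —HB5→ 5 + 2 —bump→ 6 + 2 = 8 —(−1)→ 7
7 —HB6→ 6 + 1 —bump→ 7 + 1 = 8 —(−1)→ 7
7 —HB7→ 7 —bump→ 8 = 8 —(−1)→ 7
7 —HB8→ 7 —bump→ 7 = 7 —(−1)→ 6

-1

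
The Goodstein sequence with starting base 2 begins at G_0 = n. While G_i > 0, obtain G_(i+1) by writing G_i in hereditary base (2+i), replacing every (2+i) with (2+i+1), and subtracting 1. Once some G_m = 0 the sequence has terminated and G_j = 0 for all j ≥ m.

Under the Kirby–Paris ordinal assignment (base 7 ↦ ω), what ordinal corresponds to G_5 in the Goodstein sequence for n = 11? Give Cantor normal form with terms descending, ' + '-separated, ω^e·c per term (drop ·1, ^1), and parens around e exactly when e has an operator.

ω^(ω + 1)

G_0=11  [base 2] 2^(2 + 1) + 2 + 1  →[2↦3]→  3^(3 + 1) + 3 + 1 = 85  −1 ⇒ G_1=84
G_1=84  [base 3] 3^(3 + 1) + 3  →[3↦4]→  4^(4 + 1) + 4 = 1028  −1 ⇒ G_2=1027
G_2=1027  [base 4] 4^(4 + 1) + 3  →[4↦5]→  5^(5 + 1) + 3 = 15628  −1 ⇒ G_3=15627
G_3=15627  [base 5] 5^(5 + 1) + 2  →[5↦6]→  6^(6 + 1) + 2 = 279938  −1 ⇒ G_4=279937
G_4=279937  [base 6] 6^(6 + 1) + 1  →[6↦7]→  7^(7 + 1) + 1 = 5764802  −1 ⇒ G_5=5764801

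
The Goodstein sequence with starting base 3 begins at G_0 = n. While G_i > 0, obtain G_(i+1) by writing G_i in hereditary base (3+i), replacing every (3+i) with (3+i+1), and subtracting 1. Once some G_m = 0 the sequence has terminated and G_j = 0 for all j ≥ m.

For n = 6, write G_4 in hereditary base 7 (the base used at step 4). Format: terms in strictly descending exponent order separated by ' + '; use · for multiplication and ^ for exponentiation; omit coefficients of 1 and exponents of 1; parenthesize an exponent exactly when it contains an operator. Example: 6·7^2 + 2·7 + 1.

7

base 3: 6 = 2·3; at 4: 2·4 = 8; next = 7
base 4: 7 = 4 + 3; at 5: 5 + 3 = 8; next = 7
base 5: 7 = 5 + 2; at 6: 6 + 2 = 8; next = 7
base 6: 7 = 6 + 1; at 7: 7 + 1 = 8; next = 7
base 7: 7 = 7; at 8: 8 = 8; next = 7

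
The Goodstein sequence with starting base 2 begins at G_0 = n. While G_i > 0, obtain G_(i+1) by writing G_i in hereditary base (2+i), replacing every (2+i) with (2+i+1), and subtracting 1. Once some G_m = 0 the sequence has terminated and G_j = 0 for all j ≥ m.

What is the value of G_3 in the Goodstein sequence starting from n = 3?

3 —HB2→ 2 + 1 —bump→ 3 + 1 = 4 —(−1)→ 3
3 —HB3→ 3 —bump→ 4 = 4 —(−1)→ 3
3 —HB4→ 3 —bump→ 3 = 3 —(−1)→ 2
2 —HB5→ 2 —bump→ 2 = 2 —(−1)→ 1

2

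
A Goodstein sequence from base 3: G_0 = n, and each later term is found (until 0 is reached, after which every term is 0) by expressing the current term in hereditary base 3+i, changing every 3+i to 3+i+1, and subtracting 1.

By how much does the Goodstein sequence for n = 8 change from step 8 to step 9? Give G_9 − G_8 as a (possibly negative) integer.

G_0=8  [base 3] 2·3 + 2  →[3↦4]→  2·4 + 2 = 10  −1 ⇒ G_1=9
G_1=9  [base 4] 2·4 + 1  →[4↦5]→  2·5 + 1 = 11  −1 ⇒ G_2=10
G_2=10  [base 5] 2·5  →[5↦6]→  2·6 = 12  −1 ⇒ G_3=11
G_3=11  [base 6] 6 + 5  →[6↦7]→  7 + 5 = 12  −1 ⇒ G_4=11
G_4=11  [base 7] 7 + 4  →[7↦8]→  8 + 4 = 12  −1 ⇒ G_5=11
G_5=11  [base 8] 8 + 3  →[8↦9]→  9 + 3 = 12  −1 ⇒ G_6=11
G_6=11  [base 9] 9 + 2  →[9↦10]→  10 + 2 = 12  −1 ⇒ G_7=11
G_7=11  [base 10] 10 + 1  →[10↦11]→  11 + 1 = 12  −1 ⇒ G_8=11
G_8=11  [base 11] 11  →[11↦12]→  12 = 12  −1 ⇒ G_9=11

0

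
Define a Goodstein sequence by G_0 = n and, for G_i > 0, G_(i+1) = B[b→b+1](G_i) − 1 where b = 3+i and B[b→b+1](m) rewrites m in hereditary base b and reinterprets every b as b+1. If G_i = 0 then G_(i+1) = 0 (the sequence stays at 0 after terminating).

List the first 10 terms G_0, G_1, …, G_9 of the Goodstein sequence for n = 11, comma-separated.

(0) 11|_3 = 3^2 + 2 ↦ 4^2 + 2|_4 = 18 ⇒ 17
(1) 17|_4 = 4^2 + 1 ↦ 5^2 + 1|_5 = 26 ⇒ 25
(2) 25|_5 = 5^2 ↦ 6^2|_6 = 36 ⇒ 35
(3) 35|_6 = 5·6 + 5 ↦ 5·7 + 5|_7 = 40 ⇒ 39
(4) 39|_7 = 5·7 + 4 ↦ 5·8 + 4|_8 = 44 ⇒ 43
(5) 43|_8 = 5·8 + 3 ↦ 5·9 + 3|_9 = 48 ⇒ 47
(6) 47|_9 = 5·9 + 2 ↦ 5·10 + 2|_10 = 52 ⇒ 51
(7) 51|_10 = 5·10 + 1 ↦ 5·11 + 1|_11 = 56 ⇒ 55
(8) 55|_11 = 5·11 ↦ 5·12|_12 = 60 ⇒ 59

11, 17, 25, 35, 39, 43, 47, 51, 55, 59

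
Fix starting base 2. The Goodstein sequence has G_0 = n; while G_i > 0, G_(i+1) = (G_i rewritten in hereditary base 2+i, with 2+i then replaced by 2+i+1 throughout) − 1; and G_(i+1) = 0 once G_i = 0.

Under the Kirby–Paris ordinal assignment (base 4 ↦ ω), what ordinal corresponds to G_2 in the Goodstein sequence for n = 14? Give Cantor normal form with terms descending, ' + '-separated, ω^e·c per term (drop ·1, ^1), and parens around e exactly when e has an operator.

base 2: 14 = 2^(2 + 1) + 2^2 + 2; at 3: 3^(3 + 1) + 3^3 + 3 = 111; next = 110
base 3: 110 = 3^(3 + 1) + 3^3 + 2; at 4: 4^(4 + 1) + 4^4 + 2 = 1282; next = 1281
base 4: 1281 = 4^(4 + 1) + 4^4 + 1; at 5: 5^(5 + 1) + 5^5 + 1 = 18751; next = 18750

ω^(ω + 1) + ω^ω + 1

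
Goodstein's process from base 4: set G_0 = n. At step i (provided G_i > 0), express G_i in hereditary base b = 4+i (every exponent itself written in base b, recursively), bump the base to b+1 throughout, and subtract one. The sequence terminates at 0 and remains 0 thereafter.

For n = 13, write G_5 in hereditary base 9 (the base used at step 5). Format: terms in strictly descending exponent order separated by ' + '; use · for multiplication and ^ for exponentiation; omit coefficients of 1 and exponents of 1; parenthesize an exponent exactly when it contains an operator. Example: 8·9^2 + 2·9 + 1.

2·9 + 2

13 —HB4→ 3·4 + 1 —bump→ 3·5 + 1 = 16 —(−1)→ 15
15 —HB5→ 3·5 —bump→ 3·6 = 18 —(−1)→ 17
17 —HB6→ 2·6 + 5 —bump→ 2·7 + 5 = 19 —(−1)→ 18
18 —HB7→ 2·7 + 4 —bump→ 2·8 + 4 = 20 —(−1)→ 19
19 —HB8→ 2·8 + 3 —bump→ 2·9 + 3 = 21 —(−1)→ 20
20 —HB9→ 2·9 + 2 —bump→ 2·10 + 2 = 22 —(−1)→ 21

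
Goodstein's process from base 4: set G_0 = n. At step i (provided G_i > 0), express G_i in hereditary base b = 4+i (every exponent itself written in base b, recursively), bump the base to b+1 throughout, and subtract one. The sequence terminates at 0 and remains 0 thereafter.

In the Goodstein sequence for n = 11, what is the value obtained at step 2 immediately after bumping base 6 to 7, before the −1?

15

i=0: 11 = 2·4 + 3 (b=4); 4→5: 2·5 + 3 = 13; 13−1 = 12
i=1: 12 = 2·5 + 2 (b=5); 5→6: 2·6 + 2 = 14; 14−1 = 13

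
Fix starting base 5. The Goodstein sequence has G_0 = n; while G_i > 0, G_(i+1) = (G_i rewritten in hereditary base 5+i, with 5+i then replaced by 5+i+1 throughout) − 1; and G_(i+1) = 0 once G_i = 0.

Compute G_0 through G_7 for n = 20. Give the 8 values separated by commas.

20, 23, 25, 27, 29, 31, 33, 35

G_0 = 20. HB_5(20) = 4·5. Bump = 24. G_1 = 23.
G_1 = 23. HB_6(23) = 3·6 + 5. Bump = 26. G_2 = 25.
G_2 = 25. HB_7(25) = 3·7 + 4. Bump = 28. G_3 = 27.
G_3 = 27. HB_8(27) = 3·8 + 3. Bump = 30. G_4 = 29.
G_4 = 29. HB_9(29) = 3·9 + 2. Bump = 32. G_5 = 31.
G_5 = 31. HB_10(31) = 3·10 + 1. Bump = 34. G_6 = 33.
G_6 = 33. HB_11(33) = 3·11. Bump = 36. G_7 = 35.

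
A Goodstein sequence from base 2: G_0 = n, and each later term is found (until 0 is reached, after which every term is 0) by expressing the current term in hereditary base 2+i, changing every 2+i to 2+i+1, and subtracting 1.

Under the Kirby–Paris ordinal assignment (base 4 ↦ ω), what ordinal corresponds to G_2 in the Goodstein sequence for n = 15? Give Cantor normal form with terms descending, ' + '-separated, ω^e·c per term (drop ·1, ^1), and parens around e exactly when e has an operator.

ω^(ω + 1) + ω^ω + 3

[0] 15 ≡ 2^(2 + 1) + 2^2 + 2 + 1 (base 2). Lift 3: 112. −1: 111.
[1] 111 ≡ 3^(3 + 1) + 3^3 + 3 (base 3). Lift 4: 1284. −1: 1283.
[2] 1283 ≡ 4^(4 + 1) + 4^4 + 3 (base 4). Lift 5: 18753. −1: 18752.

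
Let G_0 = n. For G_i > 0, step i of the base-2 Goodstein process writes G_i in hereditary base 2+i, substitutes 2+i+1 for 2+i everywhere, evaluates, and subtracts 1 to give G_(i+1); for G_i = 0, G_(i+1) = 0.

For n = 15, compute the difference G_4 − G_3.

base 2: 15 = 2^(2 + 1) + 2^2 + 2 + 1; at 3: 3^(3 + 1) + 3^3 + 3 + 1 = 112; next = 111
base 3: 111 = 3^(3 + 1) + 3^3 + 3; at 4: 4^(4 + 1) + 4^4 + 4 = 1284; next = 1283
base 4: 1283 = 4^(4 + 1) + 4^4 + 3; at 5: 5^(5 + 1) + 5^5 + 3 = 18753; next = 18752
base 5: 18752 = 5^(5 + 1) + 5^5 + 2; at 6: 6^(6 + 1) + 6^6 + 2 = 326594; next = 326593

307841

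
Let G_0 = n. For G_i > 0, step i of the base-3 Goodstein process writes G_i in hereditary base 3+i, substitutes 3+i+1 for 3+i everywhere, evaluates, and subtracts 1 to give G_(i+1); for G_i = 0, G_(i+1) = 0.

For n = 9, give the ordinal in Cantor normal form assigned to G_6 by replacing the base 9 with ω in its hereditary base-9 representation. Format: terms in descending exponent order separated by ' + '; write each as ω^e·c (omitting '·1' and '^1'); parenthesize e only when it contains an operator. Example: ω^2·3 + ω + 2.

G_0=9  [base 3] 3^2  →[3↦4]→  4^2 = 16  −1 ⇒ G_1=15
G_1=15  [base 4] 3·4 + 3  →[4↦5]→  3·5 + 3 = 18  −1 ⇒ G_2=17
G_2=17  [base 5] 3·5 + 2  →[5↦6]→  3·6 + 2 = 20  −1 ⇒ G_3=19
G_3=19  [base 6] 3·6 + 1  →[6↦7]→  3·7 + 1 = 22  −1 ⇒ G_4=21
G_4=21  [base 7] 3·7  →[7↦8]→  3·8 = 24  −1 ⇒ G_5=23
G_5=23  [base 8] 2·8 + 7  →[8↦9]→  2·9 + 7 = 25  −1 ⇒ G_6=24
G_6=24  [base 9] 2·9 + 6  →[9↦10]→  2·10 + 6 = 26  −1 ⇒ G_7=25

ω·2 + 6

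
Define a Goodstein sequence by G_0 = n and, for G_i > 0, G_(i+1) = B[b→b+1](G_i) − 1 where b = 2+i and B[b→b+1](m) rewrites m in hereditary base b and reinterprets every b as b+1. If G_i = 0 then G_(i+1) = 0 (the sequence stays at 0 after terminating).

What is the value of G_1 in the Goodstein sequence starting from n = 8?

80

base 2: 8 = 2^(2 + 1); at 3: 3^(3 + 1) = 81; next = 80
base 3: 80 = 2·3^3 + 2·3^2 + 2·3 + 2; at 4: 2·4^4 + 2·4^2 + 2·4 + 2 = 554; next = 553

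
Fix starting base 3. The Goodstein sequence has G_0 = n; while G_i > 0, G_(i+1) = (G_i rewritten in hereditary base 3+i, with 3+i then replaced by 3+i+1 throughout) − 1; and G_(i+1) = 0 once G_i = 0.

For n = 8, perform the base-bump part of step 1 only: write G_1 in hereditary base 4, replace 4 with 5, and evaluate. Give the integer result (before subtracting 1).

11

(0) 8|_3 = 2·3 + 2 ↦ 2·4 + 2|_4 = 10 ⇒ 9
(1) 9|_4 = 2·4 + 1 ↦ 2·5 + 1|_5 = 11 ⇒ 10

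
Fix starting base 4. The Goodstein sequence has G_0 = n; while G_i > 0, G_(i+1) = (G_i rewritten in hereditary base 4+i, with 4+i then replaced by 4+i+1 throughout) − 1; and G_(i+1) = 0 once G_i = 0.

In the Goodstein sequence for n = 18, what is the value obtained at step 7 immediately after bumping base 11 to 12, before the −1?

G_0 = 18. HB_4(18) = 4^2 + 2. Bump = 27. G_1 = 26.
G_1 = 26. HB_5(26) = 5^2 + 1. Bump = 37. G_2 = 36.
G_2 = 36. HB_6(36) = 6^2. Bump = 49. G_3 = 48.
G_3 = 48. HB_7(48) = 6·7 + 6. Bump = 54. G_4 = 53.
G_4 = 53. HB_8(53) = 6·8 + 5. Bump = 59. G_5 = 58.
G_5 = 58. HB_9(58) = 6·9 + 4. Bump = 64. G_6 = 63.
G_6 = 63. HB_10(63) = 6·10 + 3. Bump = 69. G_7 = 68.
G_7 = 68. HB_11(68) = 6·11 + 2. Bump = 74. G_8 = 73.

74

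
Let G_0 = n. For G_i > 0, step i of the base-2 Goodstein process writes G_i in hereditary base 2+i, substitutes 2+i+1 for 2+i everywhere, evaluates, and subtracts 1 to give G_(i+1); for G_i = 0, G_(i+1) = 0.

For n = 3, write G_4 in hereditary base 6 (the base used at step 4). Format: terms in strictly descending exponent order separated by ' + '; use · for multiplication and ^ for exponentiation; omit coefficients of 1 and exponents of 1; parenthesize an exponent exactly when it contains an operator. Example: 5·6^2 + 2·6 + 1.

1

step 0: 3 = 2 + 1; sub 3 for 2: 3 + 1; = 4; G_1 = 4−1 = 3
step 1: 3 = 3; sub 4 for 3: 4; = 4; G_2 = 4−1 = 3
step 2: 3 = 3; sub 5 for 4: 3; = 3; G_3 = 3−1 = 2
step 3: 2 = 2; sub 6 for 5: 2; = 2; G_4 = 2−1 = 1
step 4: 1 = 1; sub 7 for 6: 1; = 1; G_5 = 1−1 = 0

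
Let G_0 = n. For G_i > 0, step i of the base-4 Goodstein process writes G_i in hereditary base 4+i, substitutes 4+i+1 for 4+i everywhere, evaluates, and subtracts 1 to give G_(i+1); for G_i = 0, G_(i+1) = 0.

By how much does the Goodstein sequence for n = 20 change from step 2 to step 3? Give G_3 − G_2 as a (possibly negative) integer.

12

i=0: 20 = 4^2 + 4 (b=4); 4→5: 5^2 + 5 = 30; 30−1 = 29
i=1: 29 = 5^2 + 4 (b=5); 5→6: 6^2 + 4 = 40; 40−1 = 39
i=2: 39 = 6^2 + 3 (b=6); 6→7: 7^2 + 3 = 52; 52−1 = 51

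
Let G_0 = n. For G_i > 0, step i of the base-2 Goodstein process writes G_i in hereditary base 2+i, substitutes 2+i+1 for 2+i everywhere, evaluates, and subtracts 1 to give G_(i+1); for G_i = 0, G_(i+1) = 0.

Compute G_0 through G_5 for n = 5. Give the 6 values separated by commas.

5, 27, 255, 467, 775, 1197

base 2: 5 = 2^2 + 1; at 3: 3^3 + 1 = 28; next = 27
base 3: 27 = 3^3; at 4: 4^4 = 256; next = 255
base 4: 255 = 3·4^3 + 3·4^2 + 3·4 + 3; at 5: 3·5^3 + 3·5^2 + 3·5 + 3 = 468; next = 467
base 5: 467 = 3·5^3 + 3·5^2 + 3·5 + 2; at 6: 3·6^3 + 3·6^2 + 3·6 + 2 = 776; next = 775
base 6: 775 = 3·6^3 + 3·6^2 + 3·6 + 1; at 7: 3·7^3 + 3·7^2 + 3·7 + 1 = 1198; next = 1197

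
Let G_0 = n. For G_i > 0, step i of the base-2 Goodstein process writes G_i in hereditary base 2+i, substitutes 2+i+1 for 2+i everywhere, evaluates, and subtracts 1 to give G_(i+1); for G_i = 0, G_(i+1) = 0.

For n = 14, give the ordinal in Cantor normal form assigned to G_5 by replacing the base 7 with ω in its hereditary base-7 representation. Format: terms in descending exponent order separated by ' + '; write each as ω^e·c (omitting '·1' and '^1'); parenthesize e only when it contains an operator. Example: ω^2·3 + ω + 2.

ω^(ω + 1) + ω^5·5 + ω^4·5 + ω^3·5 + ω^2·5 + ω·5 + 4

(0) 14|_2 = 2^(2 + 1) + 2^2 + 2 ↦ 3^(3 + 1) + 3^3 + 3|_3 = 111 ⇒ 110
(1) 110|_3 = 3^(3 + 1) + 3^3 + 2 ↦ 4^(4 + 1) + 4^4 + 2|_4 = 1282 ⇒ 1281
(2) 1281|_4 = 4^(4 + 1) + 4^4 + 1 ↦ 5^(5 + 1) + 5^5 + 1|_5 = 18751 ⇒ 18750
(3) 18750|_5 = 5^(5 + 1) + 5^5 ↦ 6^(6 + 1) + 6^6|_6 = 326592 ⇒ 326591
(4) 326591|_6 = 6^(6 + 1) + 5·6^5 + 5·6^4 + 5·6^3 + 5·6^2 + 5·6 + 5 ↦ 7^(7 + 1) + 5·7^5 + 5·7^4 + 5·7^3 + 5·7^2 + 5·7 + 5|_7 = 5862841 ⇒ 5862840
(5) 5862840|_7 = 7^(7 + 1) + 5·7^5 + 5·7^4 + 5·7^3 + 5·7^2 + 5·7 + 4 ↦ 8^(8 + 1) + 5·8^5 + 5·8^4 + 5·8^3 + 5·8^2 + 5·8 + 4|_8 = 134404972 ⇒ 134404971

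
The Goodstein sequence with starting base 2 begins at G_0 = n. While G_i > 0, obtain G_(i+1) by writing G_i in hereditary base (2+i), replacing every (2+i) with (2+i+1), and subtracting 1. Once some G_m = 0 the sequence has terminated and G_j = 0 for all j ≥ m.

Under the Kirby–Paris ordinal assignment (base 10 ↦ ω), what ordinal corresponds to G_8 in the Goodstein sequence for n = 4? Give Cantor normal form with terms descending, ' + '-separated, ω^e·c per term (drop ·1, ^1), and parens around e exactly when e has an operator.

ω^2·2 + ω + 1

base 2: 4 = 2^2; at 3: 3^3 = 27; next = 26
base 3: 26 = 2·3^2 + 2·3 + 2; at 4: 2·4^2 + 2·4 + 2 = 42; next = 41
base 4: 41 = 2·4^2 + 2·4 + 1; at 5: 2·5^2 + 2·5 + 1 = 61; next = 60
base 5: 60 = 2·5^2 + 2·5; at 6: 2·6^2 + 2·6 = 84; next = 83
base 6: 83 = 2·6^2 + 6 + 5; at 7: 2·7^2 + 7 + 5 = 110; next = 109
base 7: 109 = 2·7^2 + 7 + 4; at 8: 2·8^2 + 8 + 4 = 140; next = 139
base 8: 139 = 2·8^2 + 8 + 3; at 9: 2·9^2 + 9 + 3 = 174; next = 173
base 9: 173 = 2·9^2 + 9 + 2; at 10: 2·10^2 + 10 + 2 = 212; next = 211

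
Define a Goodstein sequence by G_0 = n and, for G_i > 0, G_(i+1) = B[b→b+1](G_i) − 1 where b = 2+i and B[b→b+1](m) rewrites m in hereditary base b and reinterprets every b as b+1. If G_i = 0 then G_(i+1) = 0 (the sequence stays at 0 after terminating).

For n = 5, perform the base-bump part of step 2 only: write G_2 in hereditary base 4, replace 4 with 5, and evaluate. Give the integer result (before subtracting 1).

468

5 —HB2→ 2^2 + 1 —bump→ 3^3 + 1 = 28 —(−1)→ 27
27 —HB3→ 3^3 —bump→ 4^4 = 256 —(−1)→ 255
255 —HB4→ 3·4^3 + 3·4^2 + 3·4 + 3 —bump→ 3·5^3 + 3·5^2 + 3·5 + 3 = 468 —(−1)→ 467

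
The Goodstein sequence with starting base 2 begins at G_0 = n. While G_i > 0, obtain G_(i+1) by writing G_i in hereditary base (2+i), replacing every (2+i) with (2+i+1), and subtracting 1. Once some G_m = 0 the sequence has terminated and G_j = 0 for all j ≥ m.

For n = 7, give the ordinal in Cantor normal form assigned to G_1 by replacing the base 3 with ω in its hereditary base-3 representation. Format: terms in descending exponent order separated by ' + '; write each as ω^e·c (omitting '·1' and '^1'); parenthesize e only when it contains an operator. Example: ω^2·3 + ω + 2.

7 —HB2→ 2^2 + 2 + 1 —bump→ 3^3 + 3 + 1 = 31 —(−1)→ 30
30 —HB3→ 3^3 + 3 —bump→ 4^4 + 4 = 260 —(−1)→ 259

ω^ω + ω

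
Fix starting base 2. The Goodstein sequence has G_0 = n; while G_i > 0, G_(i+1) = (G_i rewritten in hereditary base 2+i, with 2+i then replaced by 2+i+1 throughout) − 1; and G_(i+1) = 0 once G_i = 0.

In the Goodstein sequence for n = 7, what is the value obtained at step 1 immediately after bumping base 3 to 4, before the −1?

260

step 0: 7 = 2^2 + 2 + 1; sub 3 for 2: 3^3 + 3 + 1; = 31; G_1 = 31−1 = 30
step 1: 30 = 3^3 + 3; sub 4 for 3: 4^4 + 4; = 260; G_2 = 260−1 = 259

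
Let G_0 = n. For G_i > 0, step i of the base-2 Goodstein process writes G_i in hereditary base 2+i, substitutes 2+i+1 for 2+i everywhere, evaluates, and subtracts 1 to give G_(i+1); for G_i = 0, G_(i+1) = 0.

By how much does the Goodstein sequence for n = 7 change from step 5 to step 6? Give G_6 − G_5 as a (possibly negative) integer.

15953672

(0) 7|_2 = 2^2 + 2 + 1 ↦ 3^3 + 3 + 1|_3 = 31 ⇒ 30
(1) 30|_3 = 3^3 + 3 ↦ 4^4 + 4|_4 = 260 ⇒ 259
(2) 259|_4 = 4^4 + 3 ↦ 5^5 + 3|_5 = 3128 ⇒ 3127
(3) 3127|_5 = 5^5 + 2 ↦ 6^6 + 2|_6 = 46658 ⇒ 46657
(4) 46657|_6 = 6^6 + 1 ↦ 7^7 + 1|_7 = 823544 ⇒ 823543
(5) 823543|_7 = 7^7 ↦ 8^8|_8 = 16777216 ⇒ 16777215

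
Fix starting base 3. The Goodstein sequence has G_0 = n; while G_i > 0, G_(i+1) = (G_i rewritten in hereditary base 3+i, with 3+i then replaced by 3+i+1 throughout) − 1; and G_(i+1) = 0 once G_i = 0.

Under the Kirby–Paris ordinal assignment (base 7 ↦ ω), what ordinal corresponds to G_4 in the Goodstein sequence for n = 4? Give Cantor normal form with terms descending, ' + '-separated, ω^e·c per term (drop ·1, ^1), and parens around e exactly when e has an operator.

2

G_0=4  [base 3] 3 + 1  →[3↦4]→  4 + 1 = 5  −1 ⇒ G_1=4
G_1=4  [base 4] 4  →[4↦5]→  5 = 5  −1 ⇒ G_2=4
G_2=4  [base 5] 4  →[5↦6]→  4 = 4  −1 ⇒ G_3=3
G_3=3  [base 6] 3  →[6↦7]→  3 = 3  −1 ⇒ G_4=2
G_4=2  [base 7] 2  →[7↦8]→  2 = 2  −1 ⇒ G_5=1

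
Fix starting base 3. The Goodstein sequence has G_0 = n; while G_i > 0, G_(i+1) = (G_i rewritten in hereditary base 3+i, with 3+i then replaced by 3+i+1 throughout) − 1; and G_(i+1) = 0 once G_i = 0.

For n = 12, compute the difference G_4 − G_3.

12

[0] 12 ≡ 3^2 + 3 (base 3). Lift 4: 20. −1: 19.
[1] 19 ≡ 4^2 + 3 (base 4). Lift 5: 28. −1: 27.
[2] 27 ≡ 5^2 + 2 (base 5). Lift 6: 38. −1: 37.
[3] 37 ≡ 6^2 + 1 (base 6). Lift 7: 50. −1: 49.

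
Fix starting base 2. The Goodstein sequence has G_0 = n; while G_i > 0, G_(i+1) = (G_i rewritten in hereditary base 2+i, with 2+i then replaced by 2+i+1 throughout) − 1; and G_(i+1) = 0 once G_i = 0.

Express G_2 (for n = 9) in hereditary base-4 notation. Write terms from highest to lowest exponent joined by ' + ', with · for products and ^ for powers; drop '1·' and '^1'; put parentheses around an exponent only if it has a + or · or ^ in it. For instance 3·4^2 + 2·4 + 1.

(0) 9|_2 = 2^(2 + 1) + 1 ↦ 3^(3 + 1) + 1|_3 = 82 ⇒ 81
(1) 81|_3 = 3^(3 + 1) ↦ 4^(4 + 1)|_4 = 1024 ⇒ 1023
(2) 1023|_4 = 3·4^4 + 3·4^3 + 3·4^2 + 3·4 + 3 ↦ 3·5^5 + 3·5^3 + 3·5^2 + 3·5 + 3|_5 = 9843 ⇒ 9842

3·4^4 + 3·4^3 + 3·4^2 + 3·4 + 3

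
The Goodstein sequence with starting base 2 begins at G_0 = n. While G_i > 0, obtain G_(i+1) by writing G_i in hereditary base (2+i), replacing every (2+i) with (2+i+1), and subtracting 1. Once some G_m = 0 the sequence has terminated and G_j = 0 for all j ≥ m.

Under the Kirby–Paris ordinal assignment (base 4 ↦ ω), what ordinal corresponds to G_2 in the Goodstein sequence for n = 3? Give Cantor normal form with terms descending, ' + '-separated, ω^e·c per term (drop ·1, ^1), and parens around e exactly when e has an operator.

3

G_0 = 3. HB_2(3) = 2 + 1. Bump = 4. G_1 = 3.
G_1 = 3. HB_3(3) = 3. Bump = 4. G_2 = 3.
G_2 = 3. HB_4(3) = 3. Bump = 3. G_3 = 2.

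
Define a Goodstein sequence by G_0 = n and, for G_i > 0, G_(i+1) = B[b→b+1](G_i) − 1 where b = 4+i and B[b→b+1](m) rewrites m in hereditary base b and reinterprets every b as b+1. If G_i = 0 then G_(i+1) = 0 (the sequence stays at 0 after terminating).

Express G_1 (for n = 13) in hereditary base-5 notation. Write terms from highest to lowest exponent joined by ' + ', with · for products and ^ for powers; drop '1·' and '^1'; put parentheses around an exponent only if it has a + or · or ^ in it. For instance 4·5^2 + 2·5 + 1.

3·5

step 0: 13 = 3·4 + 1; sub 5 for 4: 3·5 + 1; = 16; G_1 = 16−1 = 15
step 1: 15 = 3·5; sub 6 for 5: 3·6; = 18; G_2 = 18−1 = 17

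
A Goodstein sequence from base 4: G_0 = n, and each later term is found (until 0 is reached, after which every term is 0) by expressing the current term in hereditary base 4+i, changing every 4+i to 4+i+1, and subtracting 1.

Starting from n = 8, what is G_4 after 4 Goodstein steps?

step 0: 8 = 2·4; sub 5 for 4: 2·5; = 10; G_1 = 10−1 = 9
step 1: 9 = 5 + 4; sub 6 for 5: 6 + 4; = 10; G_2 = 10−1 = 9
step 2: 9 = 6 + 3; sub 7 for 6: 7 + 3; = 10; G_3 = 10−1 = 9
step 3: 9 = 7 + 2; sub 8 for 7: 8 + 2; = 10; G_4 = 10−1 = 9
step 4: 9 = 8 + 1; sub 9 for 8: 9 + 1; = 10; G_5 = 10−1 = 9

9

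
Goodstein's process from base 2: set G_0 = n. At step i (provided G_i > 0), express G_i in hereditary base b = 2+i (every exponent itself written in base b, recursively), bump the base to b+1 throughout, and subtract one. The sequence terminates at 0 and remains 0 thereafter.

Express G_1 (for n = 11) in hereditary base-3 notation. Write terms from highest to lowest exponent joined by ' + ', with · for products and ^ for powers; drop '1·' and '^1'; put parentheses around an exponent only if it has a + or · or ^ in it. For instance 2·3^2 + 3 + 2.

3^(3 + 1) + 3

G_0 = 11. HB_2(11) = 2^(2 + 1) + 2 + 1. Bump = 85. G_1 = 84.
G_1 = 84. HB_3(84) = 3^(3 + 1) + 3. Bump = 1028. G_2 = 1027.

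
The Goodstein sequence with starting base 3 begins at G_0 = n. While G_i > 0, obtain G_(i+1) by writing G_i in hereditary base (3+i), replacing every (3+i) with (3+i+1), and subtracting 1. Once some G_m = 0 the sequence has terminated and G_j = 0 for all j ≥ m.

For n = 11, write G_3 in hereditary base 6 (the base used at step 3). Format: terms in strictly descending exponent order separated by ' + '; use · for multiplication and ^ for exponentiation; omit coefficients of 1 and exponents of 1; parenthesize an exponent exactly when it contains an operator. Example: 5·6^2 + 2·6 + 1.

11 —HB3→ 3^2 + 2 —bump→ 4^2 + 2 = 18 —(−1)→ 17
17 —HB4→ 4^2 + 1 —bump→ 5^2 + 1 = 26 —(−1)→ 25
25 —HB5→ 5^2 —bump→ 6^2 = 36 —(−1)→ 35
35 —HB6→ 5·6 + 5 —bump→ 5·7 + 5 = 40 —(−1)→ 39

5·6 + 5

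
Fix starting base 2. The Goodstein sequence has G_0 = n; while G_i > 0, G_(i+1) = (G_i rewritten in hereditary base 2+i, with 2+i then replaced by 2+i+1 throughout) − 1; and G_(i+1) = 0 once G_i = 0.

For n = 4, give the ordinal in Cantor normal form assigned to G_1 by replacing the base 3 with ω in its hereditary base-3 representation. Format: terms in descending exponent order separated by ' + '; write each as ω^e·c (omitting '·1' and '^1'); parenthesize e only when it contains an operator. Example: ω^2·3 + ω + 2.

ω^2·2 + ω·2 + 2

[0] 4 ≡ 2^2 (base 2). Lift 3: 27. −1: 26.
[1] 26 ≡ 2·3^2 + 2·3 + 2 (base 3). Lift 4: 42. −1: 41.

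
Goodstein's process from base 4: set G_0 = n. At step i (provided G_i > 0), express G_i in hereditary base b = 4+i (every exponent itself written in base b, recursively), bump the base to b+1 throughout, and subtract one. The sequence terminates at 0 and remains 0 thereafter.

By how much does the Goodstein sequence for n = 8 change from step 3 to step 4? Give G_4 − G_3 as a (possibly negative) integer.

step 0: 8 = 2·4; sub 5 for 4: 2·5; = 10; G_1 = 10−1 = 9
step 1: 9 = 5 + 4; sub 6 for 5: 6 + 4; = 10; G_2 = 10−1 = 9
step 2: 9 = 6 + 3; sub 7 for 6: 7 + 3; = 10; G_3 = 10−1 = 9
step 3: 9 = 7 + 2; sub 8 for 7: 8 + 2; = 10; G_4 = 10−1 = 9

0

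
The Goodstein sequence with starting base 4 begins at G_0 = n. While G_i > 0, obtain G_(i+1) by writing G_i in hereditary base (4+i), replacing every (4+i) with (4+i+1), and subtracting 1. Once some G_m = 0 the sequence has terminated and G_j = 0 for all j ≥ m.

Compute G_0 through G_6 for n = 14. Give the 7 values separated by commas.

14 —HB4→ 3·4 + 2 —bump→ 3·5 + 2 = 17 —(−1)→ 16
16 —HB5→ 3·5 + 1 —bump→ 3·6 + 1 = 19 —(−1)→ 18
18 —HB6→ 3·6 —bump→ 3·7 = 21 —(−1)→ 20
20 —HB7→ 2·7 + 6 —bump→ 2·8 + 6 = 22 —(−1)→ 21
21 —HB8→ 2·8 + 5 —bump→ 2·9 + 5 = 23 —(−1)→ 22
22 —HB9→ 2·9 + 4 —bump→ 2·10 + 4 = 24 —(−1)→ 23

14, 16, 18, 20, 21, 22, 23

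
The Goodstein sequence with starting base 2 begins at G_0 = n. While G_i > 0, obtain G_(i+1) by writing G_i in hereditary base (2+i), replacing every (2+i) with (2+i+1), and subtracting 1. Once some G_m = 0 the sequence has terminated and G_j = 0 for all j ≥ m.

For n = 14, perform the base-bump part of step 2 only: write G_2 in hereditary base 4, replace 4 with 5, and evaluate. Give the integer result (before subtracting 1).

18751

[0] 14 ≡ 2^(2 + 1) + 2^2 + 2 (base 2). Lift 3: 111. −1: 110.
[1] 110 ≡ 3^(3 + 1) + 3^3 + 2 (base 3). Lift 4: 1282. −1: 1281.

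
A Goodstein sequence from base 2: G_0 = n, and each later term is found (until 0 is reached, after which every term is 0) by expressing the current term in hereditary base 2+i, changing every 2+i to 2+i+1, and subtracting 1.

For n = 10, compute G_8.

50000555551

10 —HB2→ 2^(2 + 1) + 2 —bump→ 3^(3 + 1) + 3 = 84 —(−1)→ 83
83 —HB3→ 3^(3 + 1) + 2 —bump→ 4^(4 + 1) + 2 = 1026 —(−1)→ 1025
1025 —HB4→ 4^(4 + 1) + 1 —bump→ 5^(5 + 1) + 1 = 15626 —(−1)→ 15625
15625 —HB5→ 5^(5 + 1) —bump→ 6^(6 + 1) = 279936 —(−1)→ 279935
279935 —HB6→ 5·6^6 + 5·6^5 + 5·6^4 + 5·6^3 + 5·6^2 + 5·6 + 5 —bump→ 5·7^7 + 5·7^5 + 5·7^4 + 5·7^3 + 5·7^2 + 5·7 + 5 = 4215755 —(−1)→ 4215754
4215754 —HB7→ 5·7^7 + 5·7^5 + 5·7^4 + 5·7^3 + 5·7^2 + 5·7 + 4 —bump→ 5·8^8 + 5·8^5 + 5·8^4 + 5·8^3 + 5·8^2 + 5·8 + 4 = 84073324 —(−1)→ 84073323
84073323 —HB8→ 5·8^8 + 5·8^5 + 5·8^4 + 5·8^3 + 5·8^2 + 5·8 + 3 —bump→ 5·9^9 + 5·9^5 + 5·9^4 + 5·9^3 + 5·9^2 + 5·9 + 3 = 1937434593 —(−1)→ 1937434592
1937434592 —HB9→ 5·9^9 + 5·9^5 + 5·9^4 + 5·9^3 + 5·9^2 + 5·9 + 2 —bump→ 5·10^10 + 5·10^5 + 5·10^4 + 5·10^3 + 5·10^2 + 5·10 + 2 = 50000555552 —(−1)→ 50000555551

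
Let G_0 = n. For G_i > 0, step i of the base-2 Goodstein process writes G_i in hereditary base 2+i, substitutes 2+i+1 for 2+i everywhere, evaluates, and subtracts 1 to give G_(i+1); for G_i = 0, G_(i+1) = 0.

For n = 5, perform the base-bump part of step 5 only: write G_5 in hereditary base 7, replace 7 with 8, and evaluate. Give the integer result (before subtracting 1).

step 0: 5 = 2^2 + 1; sub 3 for 2: 3^3 + 1; = 28; G_1 = 28−1 = 27
step 1: 27 = 3^3; sub 4 for 3: 4^4; = 256; G_2 = 256−1 = 255
step 2: 255 = 3·4^3 + 3·4^2 + 3·4 + 3; sub 5 for 4: 3·5^3 + 3·5^2 + 3·5 + 3; = 468; G_3 = 468−1 = 467
step 3: 467 = 3·5^3 + 3·5^2 + 3·5 + 2; sub 6 for 5: 3·6^3 + 3·6^2 + 3·6 + 2; = 776; G_4 = 776−1 = 775
step 4: 775 = 3·6^3 + 3·6^2 + 3·6 + 1; sub 7 for 6: 3·7^3 + 3·7^2 + 3·7 + 1; = 1198; G_5 = 1198−1 = 1197
step 5: 1197 = 3·7^3 + 3·7^2 + 3·7; sub 8 for 7: 3·8^3 + 3·8^2 + 3·8; = 1752; G_6 = 1752−1 = 1751

1752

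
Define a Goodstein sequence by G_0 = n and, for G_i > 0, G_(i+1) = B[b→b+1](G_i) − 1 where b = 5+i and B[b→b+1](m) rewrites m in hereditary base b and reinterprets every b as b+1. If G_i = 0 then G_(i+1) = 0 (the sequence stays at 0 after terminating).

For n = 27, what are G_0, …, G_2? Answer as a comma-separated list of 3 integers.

27, 37, 49

G_0=27  [base 5] 5^2 + 2  →[5↦6]→  6^2 + 2 = 38  −1 ⇒ G_1=37
G_1=37  [base 6] 6^2 + 1  →[6↦7]→  7^2 + 1 = 50  −1 ⇒ G_2=49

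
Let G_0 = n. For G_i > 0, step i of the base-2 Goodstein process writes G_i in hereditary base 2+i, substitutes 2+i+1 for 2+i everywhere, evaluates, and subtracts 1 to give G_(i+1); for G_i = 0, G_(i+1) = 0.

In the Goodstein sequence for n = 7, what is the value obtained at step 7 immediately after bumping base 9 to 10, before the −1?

base 2: 7 = 2^2 + 2 + 1; at 3: 3^3 + 3 + 1 = 31; next = 30
base 3: 30 = 3^3 + 3; at 4: 4^4 + 4 = 260; next = 259
base 4: 259 = 4^4 + 3; at 5: 5^5 + 3 = 3128; next = 3127
base 5: 3127 = 5^5 + 2; at 6: 6^6 + 2 = 46658; next = 46657
base 6: 46657 = 6^6 + 1; at 7: 7^7 + 1 = 823544; next = 823543
base 7: 823543 = 7^7; at 8: 8^8 = 16777216; next = 16777215
base 8: 16777215 = 7·8^7 + 7·8^6 + 7·8^5 + 7·8^4 + 7·8^3 + 7·8^2 + 7·8 + 7; at 9: 7·9^7 + 7·9^6 + 7·9^5 + 7·9^4 + 7·9^3 + 7·9^2 + 7·9 + 7 = 37665880; next = 37665879
base 9: 37665879 = 7·9^7 + 7·9^6 + 7·9^5 + 7·9^4 + 7·9^3 + 7·9^2 + 7·9 + 6; at 10: 7·10^7 + 7·10^6 + 7·10^5 + 7·10^4 + 7·10^3 + 7·10^2 + 7·10 + 6 = 77777776; next = 77777775

77777776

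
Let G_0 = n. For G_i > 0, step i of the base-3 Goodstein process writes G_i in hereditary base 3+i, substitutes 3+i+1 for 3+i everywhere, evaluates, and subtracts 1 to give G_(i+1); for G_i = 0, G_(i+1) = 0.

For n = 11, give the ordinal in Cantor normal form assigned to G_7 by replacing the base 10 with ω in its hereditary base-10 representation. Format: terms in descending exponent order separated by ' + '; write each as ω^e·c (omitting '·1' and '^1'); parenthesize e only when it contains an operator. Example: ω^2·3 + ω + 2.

ω·5 + 1

11 —HB3→ 3^2 + 2 —bump→ 4^2 + 2 = 18 —(−1)→ 17
17 —HB4→ 4^2 + 1 —bump→ 5^2 + 1 = 26 —(−1)→ 25
25 —HB5→ 5^2 —bump→ 6^2 = 36 —(−1)→ 35
35 —HB6→ 5·6 + 5 —bump→ 5·7 + 5 = 40 —(−1)→ 39
39 —HB7→ 5·7 + 4 —bump→ 5·8 + 4 = 44 —(−1)→ 43
43 —HB8→ 5·8 + 3 —bump→ 5·9 + 3 = 48 —(−1)→ 47
47 —HB9→ 5·9 + 2 —bump→ 5·10 + 2 = 52 —(−1)→ 51
51 —HB10→ 5·10 + 1 —bump→ 5·11 + 1 = 56 —(−1)→ 55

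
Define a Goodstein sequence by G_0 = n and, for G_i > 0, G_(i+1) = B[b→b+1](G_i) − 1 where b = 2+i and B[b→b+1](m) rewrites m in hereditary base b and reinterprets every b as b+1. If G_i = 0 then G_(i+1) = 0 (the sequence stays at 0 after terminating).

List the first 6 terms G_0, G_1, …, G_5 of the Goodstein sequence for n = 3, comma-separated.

3 —HB2→ 2 + 1 —bump→ 3 + 1 = 4 —(−1)→ 3
3 —HB3→ 3 —bump→ 4 = 4 —(−1)→ 3
3 —HB4→ 3 —bump→ 3 = 3 —(−1)→ 2
2 —HB5→ 2 —bump→ 2 = 2 —(−1)→ 1
1 —HB6→ 1 —bump→ 1 = 1 —(−1)→ 0

3, 3, 3, 2, 1, 0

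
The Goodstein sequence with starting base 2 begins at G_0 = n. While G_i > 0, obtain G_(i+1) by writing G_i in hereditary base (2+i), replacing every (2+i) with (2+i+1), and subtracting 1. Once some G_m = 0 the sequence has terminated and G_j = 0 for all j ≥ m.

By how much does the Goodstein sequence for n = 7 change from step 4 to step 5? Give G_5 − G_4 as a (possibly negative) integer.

776886

G_0=7  [base 2] 2^2 + 2 + 1  →[2↦3]→  3^3 + 3 + 1 = 31  −1 ⇒ G_1=30
G_1=30  [base 3] 3^3 + 3  →[3↦4]→  4^4 + 4 = 260  −1 ⇒ G_2=259
G_2=259  [base 4] 4^4 + 3  →[4↦5]→  5^5 + 3 = 3128  −1 ⇒ G_3=3127
G_3=3127  [base 5] 5^5 + 2  →[5↦6]→  6^6 + 2 = 46658  −1 ⇒ G_4=46657
G_4=46657  [base 6] 6^6 + 1  →[6↦7]→  7^7 + 1 = 823544  −1 ⇒ G_5=823543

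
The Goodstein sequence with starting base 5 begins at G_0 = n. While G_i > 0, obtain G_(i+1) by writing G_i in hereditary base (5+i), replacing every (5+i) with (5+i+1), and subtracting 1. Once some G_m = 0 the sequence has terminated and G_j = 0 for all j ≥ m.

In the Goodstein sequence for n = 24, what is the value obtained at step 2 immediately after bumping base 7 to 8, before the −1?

34

i=0: 24 = 4·5 + 4 (b=5); 5→6: 4·6 + 4 = 28; 28−1 = 27
i=1: 27 = 4·6 + 3 (b=6); 6→7: 4·7 + 3 = 31; 31−1 = 30
i=2: 30 = 4·7 + 2 (b=7); 7→8: 4·8 + 2 = 34; 34−1 = 33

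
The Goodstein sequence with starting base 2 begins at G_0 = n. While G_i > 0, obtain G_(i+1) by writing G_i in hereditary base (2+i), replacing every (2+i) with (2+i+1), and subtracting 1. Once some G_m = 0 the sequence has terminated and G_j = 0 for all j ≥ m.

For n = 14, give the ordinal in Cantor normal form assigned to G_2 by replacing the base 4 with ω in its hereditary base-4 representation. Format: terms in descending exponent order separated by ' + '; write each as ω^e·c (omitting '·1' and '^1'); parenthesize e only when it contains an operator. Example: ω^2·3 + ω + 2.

step 0: 14 = 2^(2 + 1) + 2^2 + 2; sub 3 for 2: 3^(3 + 1) + 3^3 + 3; = 111; G_1 = 111−1 = 110
step 1: 110 = 3^(3 + 1) + 3^3 + 2; sub 4 for 3: 4^(4 + 1) + 4^4 + 2; = 1282; G_2 = 1282−1 = 1281

ω^(ω + 1) + ω^ω + 1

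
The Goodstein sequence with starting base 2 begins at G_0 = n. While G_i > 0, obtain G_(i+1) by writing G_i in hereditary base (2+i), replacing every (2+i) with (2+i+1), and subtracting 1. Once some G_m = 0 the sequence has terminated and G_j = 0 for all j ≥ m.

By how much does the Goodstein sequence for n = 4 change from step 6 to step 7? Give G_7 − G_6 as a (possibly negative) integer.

[0] 4 ≡ 2^2 (base 2). Lift 3: 27. −1: 26.
[1] 26 ≡ 2·3^2 + 2·3 + 2 (base 3). Lift 4: 42. −1: 41.
[2] 41 ≡ 2·4^2 + 2·4 + 1 (base 4). Lift 5: 61. −1: 60.
[3] 60 ≡ 2·5^2 + 2·5 (base 5). Lift 6: 84. −1: 83.
[4] 83 ≡ 2·6^2 + 6 + 5 (base 6). Lift 7: 110. −1: 109.
[5] 109 ≡ 2·7^2 + 7 + 4 (base 7). Lift 8: 140. −1: 139.
[6] 139 ≡ 2·8^2 + 8 + 3 (base 8). Lift 9: 174. −1: 173.

34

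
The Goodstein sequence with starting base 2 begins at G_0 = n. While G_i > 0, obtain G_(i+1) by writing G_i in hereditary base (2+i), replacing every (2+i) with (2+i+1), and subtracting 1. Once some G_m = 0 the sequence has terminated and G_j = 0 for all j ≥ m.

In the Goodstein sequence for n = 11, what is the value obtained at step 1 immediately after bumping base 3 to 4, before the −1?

1028

G_0=11  [base 2] 2^(2 + 1) + 2 + 1  →[2↦3]→  3^(3 + 1) + 3 + 1 = 85  −1 ⇒ G_1=84
G_1=84  [base 3] 3^(3 + 1) + 3  →[3↦4]→  4^(4 + 1) + 4 = 1028  −1 ⇒ G_2=1027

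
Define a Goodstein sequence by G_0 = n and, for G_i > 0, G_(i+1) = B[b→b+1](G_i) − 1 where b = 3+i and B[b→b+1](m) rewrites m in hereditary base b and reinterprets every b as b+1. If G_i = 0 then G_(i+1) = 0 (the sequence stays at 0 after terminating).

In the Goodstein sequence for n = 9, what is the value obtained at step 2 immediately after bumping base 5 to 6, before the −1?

20

i=0: 9 = 3^2 (b=3); 3→4: 4^2 = 16; 16−1 = 15
i=1: 15 = 3·4 + 3 (b=4); 4→5: 3·5 + 3 = 18; 18−1 = 17
i=2: 17 = 3·5 + 2 (b=5); 5→6: 3·6 + 2 = 20; 20−1 = 19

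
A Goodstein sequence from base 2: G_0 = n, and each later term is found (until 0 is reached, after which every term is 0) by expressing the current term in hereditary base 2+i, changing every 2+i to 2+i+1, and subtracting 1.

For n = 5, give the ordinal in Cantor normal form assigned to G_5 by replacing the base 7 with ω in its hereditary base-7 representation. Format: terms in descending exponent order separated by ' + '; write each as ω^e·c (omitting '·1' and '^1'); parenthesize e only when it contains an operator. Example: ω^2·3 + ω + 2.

ω^3·3 + ω^2·3 + ω·3

i=0: 5 = 2^2 + 1 (b=2); 2→3: 3^3 + 1 = 28; 28−1 = 27
i=1: 27 = 3^3 (b=3); 3→4: 4^4 = 256; 256−1 = 255
i=2: 255 = 3·4^3 + 3·4^2 + 3·4 + 3 (b=4); 4→5: 3·5^3 + 3·5^2 + 3·5 + 3 = 468; 468−1 = 467
i=3: 467 = 3·5^3 + 3·5^2 + 3·5 + 2 (b=5); 5→6: 3·6^3 + 3·6^2 + 3·6 + 2 = 776; 776−1 = 775
i=4: 775 = 3·6^3 + 3·6^2 + 3·6 + 1 (b=6); 6→7: 3·7^3 + 3·7^2 + 3·7 + 1 = 1198; 1198−1 = 1197
i=5: 1197 = 3·7^3 + 3·7^2 + 3·7 (b=7); 7→8: 3·8^3 + 3·8^2 + 3·8 = 1752; 1752−1 = 1751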